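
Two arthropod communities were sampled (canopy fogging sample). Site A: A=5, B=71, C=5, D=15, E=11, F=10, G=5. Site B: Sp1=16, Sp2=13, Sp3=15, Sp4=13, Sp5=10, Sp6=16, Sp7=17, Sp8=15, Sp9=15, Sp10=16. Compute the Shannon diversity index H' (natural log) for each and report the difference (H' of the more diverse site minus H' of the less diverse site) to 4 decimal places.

0.9055

Site A: N=122, proportions 0.040984, 0.581967, 0.040984, 0.122951, 0.090164, 0.081967, 0.040984, giving H' = 1.387502 (working shown to 6 dp, full precision carried).
Site B: N=146, proportions 0.109589, 0.089041, 0.10274, 0.089041, 0.068493, 0.109589, 0.116438, 0.10274, 0.10274, 0.109589, giving H' = 2.293020.
Difference = |1.387502 − 2.293020| = 0.905518, i.e. 0.9055 to 4 decimal places.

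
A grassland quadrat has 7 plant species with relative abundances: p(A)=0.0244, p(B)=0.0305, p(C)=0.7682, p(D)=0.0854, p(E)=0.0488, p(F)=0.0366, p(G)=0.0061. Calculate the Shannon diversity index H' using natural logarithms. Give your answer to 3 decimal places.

0.909

Each pᵢ ln pᵢ term (working shown to 5 dp, full precision carried): 0.0244×(-3.71317)=-0.09060, 0.0305×(-3.49003)=-0.10645, 0.7682×(-0.26371)=-0.20258, 0.0854×(-2.46041)=-0.21012, 0.0488×(-3.02002)=-0.14738, 0.0366×(-3.30771)=-0.12106, 0.0061×(-5.09947)=-0.03111.
Sum = -0.90929, so H' = 0.909.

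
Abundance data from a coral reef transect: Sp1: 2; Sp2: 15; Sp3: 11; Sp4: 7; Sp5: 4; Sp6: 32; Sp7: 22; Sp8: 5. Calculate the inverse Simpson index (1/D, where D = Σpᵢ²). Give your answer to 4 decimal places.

4.9302

Total N = 2+15+11+7+4+32+22+5 = 98, so the proportions are 0.02040816, 0.15306122, 0.1122449, 0.07142857, 0.04081633, 0.32653061, 0.2244898, 0.05102041 (working shown to 8 dp, full precision carried).
D = 0.02040816² + 0.15306122² + 0.1122449² + 0.07142857² + 0.04081633² + 0.32653061² + 0.2244898² + 0.05102041² = 0.00041649 + 0.02342774 + 0.01259892 + 0.00510204 + 0.00166597 + 0.10662224 + 0.05039567 + 0.00260308 = 0.20283215.
So 1/D = 4.930185, i.e. 4.9302 to 4 decimal places.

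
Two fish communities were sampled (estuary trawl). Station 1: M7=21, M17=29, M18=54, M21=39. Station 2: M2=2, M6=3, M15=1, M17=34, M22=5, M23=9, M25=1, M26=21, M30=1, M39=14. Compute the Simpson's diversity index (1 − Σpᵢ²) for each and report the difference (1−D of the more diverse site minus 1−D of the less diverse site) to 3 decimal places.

0.048

Station 1: N=143, proportions 0.14685, 0.2028, 0.37762, 0.27273, giving 1−D = 0.72033 (working shown to 5 dp, full precision carried).
Station 2: N=91, proportions 0.02198, 0.03297, 0.01099, 0.37363, 0.05495, 0.0989, 0.01099, 0.23077, 0.01099, 0.15385, giving 1−D = 0.76875.
Difference = |0.72033 − 0.76875| = 0.04842, i.e. 0.048 to 3 decimal places.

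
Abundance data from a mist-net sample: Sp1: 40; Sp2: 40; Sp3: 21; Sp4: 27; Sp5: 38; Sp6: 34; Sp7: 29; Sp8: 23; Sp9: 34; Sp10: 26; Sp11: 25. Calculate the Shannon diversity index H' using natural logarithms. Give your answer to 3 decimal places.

2.375

Total N = 40+40+21+27+38+34+29+23+34+26+25 = 337, so the proportions are 0.11869, 0.11869, 0.06231, 0.08012, 0.11276, 0.10089, 0.08605, 0.06825, 0.10089, 0.07715, 0.07418 (working shown to 5 dp, full precision carried).
Each pᵢ ln pᵢ term: 0.11869×(-2.13120)=-0.25296, 0.11869×(-2.13120)=-0.25296, 0.06231×(-2.77556)=-0.17296, 0.08012×(-2.52425)=-0.20224, 0.11276×(-2.18250)=-0.24610, 0.10089×(-2.29372)=-0.23141, 0.08605×(-2.45279)=-0.21107, 0.06825×(-2.68459)=-0.18322, 0.10089×(-2.29372)=-0.23141, 0.07715×(-2.56199)=-0.19766, 0.07418×(-2.60121)=-0.19297.
Sum = -2.37497, so H' = 2.375.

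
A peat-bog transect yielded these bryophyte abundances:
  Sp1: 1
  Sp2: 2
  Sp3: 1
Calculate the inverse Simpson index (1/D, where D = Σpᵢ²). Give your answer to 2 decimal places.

Total N = 1+2+1 = 4, so the proportions are 0.25, 0.5, 0.25 (working shown to 5 dp, full precision carried).
D = 0.25² + 0.5² + 0.25² = 0.06250 + 0.25000 + 0.06250 = 0.37500.
So 1/D = 2.6667, i.e. 2.67 to 2 decimal places.

2.67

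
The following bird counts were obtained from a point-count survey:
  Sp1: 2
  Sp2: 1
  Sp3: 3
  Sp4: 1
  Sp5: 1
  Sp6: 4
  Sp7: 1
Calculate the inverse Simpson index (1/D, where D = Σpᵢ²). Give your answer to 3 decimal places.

Total N = 2+1+3+1+1+4+1 = 13, so the proportions are 0.1538462, 0.0769231, 0.2307692, 0.0769231, 0.0769231, 0.3076923, 0.0769231 (working shown to 7 dp, full precision carried).
D = 0.1538462² + 0.0769231² + 0.2307692² + 0.0769231² + 0.0769231² + 0.3076923² + 0.0769231² = 0.0236686 + 0.0059172 + 0.0532544 + 0.0059172 + 0.0059172 + 0.0946746 + 0.0059172 = 0.1952663.
So 1/D = 5.12121, i.e. 5.121 to 3 decimal places.

5.121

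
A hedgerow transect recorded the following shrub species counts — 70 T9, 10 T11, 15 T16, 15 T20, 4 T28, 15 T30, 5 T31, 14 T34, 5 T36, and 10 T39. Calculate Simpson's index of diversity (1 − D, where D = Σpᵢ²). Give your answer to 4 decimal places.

Total N = 70+10+15+15+4+15+5+14+5+10 = 163, so the proportions are 0.429448, 0.06135, 0.092025, 0.092025, 0.02454, 0.092025, 0.030675, 0.08589, 0.030675, 0.06135 (working shown to 6 dp, full precision carried).
D = 0.429448² + 0.06135² + 0.092025² + 0.092025² + 0.02454² + 0.092025² + 0.030675² + 0.08589² + 0.030675² + 0.06135² = 0.184425 + 0.003764 + 0.008469 + 0.008469 + 0.000602 + 0.008469 + 0.000941 + 0.007377 + 0.000941 + 0.003764 = 0.227220.
So 1 − D = 0.772780, i.e. 0.7728 to 4 decimal places.

0.7728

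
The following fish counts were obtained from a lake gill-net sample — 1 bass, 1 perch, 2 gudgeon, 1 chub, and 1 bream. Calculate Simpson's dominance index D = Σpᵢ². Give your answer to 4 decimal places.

Total N = 1+1+2+1+1 = 6, so the proportions are 0.166667, 0.166667, 0.333333, 0.166667, 0.166667 (working shown to 6 dp, full precision carried).
D = 0.166667² + 0.166667² + 0.333333² + 0.166667² + 0.166667² = 0.027778 + 0.027778 + 0.111111 + 0.027778 + 0.027778 = 0.222222.
To 4 decimal places, D = 0.2222.

0.2222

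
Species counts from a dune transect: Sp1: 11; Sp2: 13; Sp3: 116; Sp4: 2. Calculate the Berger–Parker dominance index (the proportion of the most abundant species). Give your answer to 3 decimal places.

Total N = 11+13+116+2 = 142, so the proportions are 0.07746, 0.09155, 0.8169, 0.01408 (working shown to 5 dp, full precision carried).
The largest proportion is 0.8169, i.e. d = 0.817 to 3 decimal places.

0.817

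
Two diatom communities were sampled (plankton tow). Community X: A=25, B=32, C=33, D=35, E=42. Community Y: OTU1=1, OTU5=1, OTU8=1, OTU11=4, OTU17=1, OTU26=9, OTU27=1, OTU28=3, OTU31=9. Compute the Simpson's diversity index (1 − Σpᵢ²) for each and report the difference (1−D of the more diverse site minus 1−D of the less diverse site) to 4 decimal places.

0.0080

Community X: N=167, proportions 0.1497006, 0.19161677, 0.19760479, 0.20958084, 0.25149701, giving 1−D = 0.79465022 (working shown to 8 dp, full precision carried).
Community Y: N=30, proportions 0.03333333, 0.03333333, 0.03333333, 0.13333333, 0.03333333, 0.3, 0.03333333, 0.1, 0.3, giving 1−D = 0.78666667.
Difference = |0.79465022 − 0.78666667| = 0.00798355, i.e. 0.0080 to 4 decimal places.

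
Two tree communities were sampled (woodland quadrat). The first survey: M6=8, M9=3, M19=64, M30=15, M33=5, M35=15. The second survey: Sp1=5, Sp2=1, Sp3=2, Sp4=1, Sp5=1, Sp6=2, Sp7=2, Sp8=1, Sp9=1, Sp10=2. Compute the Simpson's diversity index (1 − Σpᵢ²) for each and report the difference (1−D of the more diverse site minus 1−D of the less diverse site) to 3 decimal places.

The first survey: N=110, proportions 0.07272727, 0.02727273, 0.58181818, 0.13636364, 0.04545455, 0.13636364, giving 1−D = 0.61619835 (working shown to 8 dp, full precision carried).
The second survey: N=18, proportions 0.27777778, 0.05555556, 0.11111111, 0.05555556, 0.05555556, 0.11111111, 0.11111111, 0.05555556, 0.05555556, 0.11111111, giving 1−D = 0.85802469.
Difference = |0.61619835 − 0.85802469| = 0.24182634, i.e. 0.242 to 3 decimal places.

0.242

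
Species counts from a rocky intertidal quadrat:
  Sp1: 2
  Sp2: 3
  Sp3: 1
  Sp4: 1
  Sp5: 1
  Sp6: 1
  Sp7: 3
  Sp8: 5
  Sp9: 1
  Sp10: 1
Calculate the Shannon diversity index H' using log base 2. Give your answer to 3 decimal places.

3.031

Total N = 2+3+1+1+1+1+3+5+1+1 = 19, so the proportions are 0.10526, 0.15789, 0.05263, 0.05263, 0.05263, 0.05263, 0.15789, 0.26316, 0.05263, 0.05263 (working shown to 5 dp, full precision carried).
Each pᵢ log₂ pᵢ term: 0.10526×(-3.24793)=-0.34189, 0.15789×(-2.66297)=-0.42047, 0.05263×(-4.24793)=-0.22358, 0.05263×(-4.24793)=-0.22358, 0.05263×(-4.24793)=-0.22358, 0.05263×(-4.24793)=-0.22358, 0.15789×(-2.66297)=-0.42047, 0.26316×(-1.92600)=-0.50684, 0.05263×(-4.24793)=-0.22358, 0.05263×(-4.24793)=-0.22358.
Sum = -3.03112, so H' = 3.031.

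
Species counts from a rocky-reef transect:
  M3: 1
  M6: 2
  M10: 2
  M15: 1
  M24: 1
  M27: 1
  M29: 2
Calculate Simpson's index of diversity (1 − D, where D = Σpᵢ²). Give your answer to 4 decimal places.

Total N = 1+2+2+1+1+1+2 = 10, so the proportions are 0.1, 0.2, 0.2, 0.1, 0.1, 0.1, 0.2 (working shown to 6 dp, full precision carried).
D = 0.1² + 0.2² + 0.2² + 0.1² + 0.1² + 0.1² + 0.2² = 0.010000 + 0.040000 + 0.040000 + 0.010000 + 0.010000 + 0.010000 + 0.040000 = 0.160000.
So 1 − D = 0.840000, i.e. 0.8400 to 4 decimal places.

0.8400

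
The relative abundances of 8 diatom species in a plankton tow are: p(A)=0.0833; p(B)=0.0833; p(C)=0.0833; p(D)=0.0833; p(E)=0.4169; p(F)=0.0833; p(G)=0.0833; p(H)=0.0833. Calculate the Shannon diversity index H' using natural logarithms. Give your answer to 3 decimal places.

Each pᵢ ln pᵢ term (working shown to 5 dp, full precision carried): 0.0833×(-2.48531)=-0.20703, 0.0833×(-2.48531)=-0.20703, 0.0833×(-2.48531)=-0.20703, 0.0833×(-2.48531)=-0.20703, 0.4169×(-0.87491)=-0.36475, 0.0833×(-2.48531)=-0.20703, 0.0833×(-2.48531)=-0.20703, 0.0833×(-2.48531)=-0.20703.
Sum = -1.81393, so H' = 1.814.

1.814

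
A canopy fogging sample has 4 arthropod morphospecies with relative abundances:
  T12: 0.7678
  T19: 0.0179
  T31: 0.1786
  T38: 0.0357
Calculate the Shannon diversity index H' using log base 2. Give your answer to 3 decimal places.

1.012

Each pᵢ log₂ pᵢ term (working shown to 5 dp, full precision carried): 0.7678×(-0.38120)=-0.29268, 0.0179×(-5.80390)=-0.10389, 0.1786×(-2.48520)=-0.44386, 0.0357×(-4.80793)=-0.17164.
Sum = -1.01207, so H' = 1.012.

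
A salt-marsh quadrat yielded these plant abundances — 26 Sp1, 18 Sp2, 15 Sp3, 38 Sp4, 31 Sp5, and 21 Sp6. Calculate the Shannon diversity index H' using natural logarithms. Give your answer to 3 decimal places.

Total N = 26+18+15+38+31+21 = 149, so the proportions are 0.1745, 0.12081, 0.10067, 0.25503, 0.20805, 0.14094 (working shown to 5 dp, full precision carried).
Each pᵢ ln pᵢ term: 0.1745×(-1.74585)=-0.30464, 0.12081×(-2.11357)=-0.25533, 0.10067×(-2.29590)=-0.23113, 0.25503×(-1.36636)=-0.34847, 0.20805×(-1.56996)=-0.32664, 0.14094×(-1.95942)=-0.27616.
Sum = -1.74237, so H' = 1.742.

1.742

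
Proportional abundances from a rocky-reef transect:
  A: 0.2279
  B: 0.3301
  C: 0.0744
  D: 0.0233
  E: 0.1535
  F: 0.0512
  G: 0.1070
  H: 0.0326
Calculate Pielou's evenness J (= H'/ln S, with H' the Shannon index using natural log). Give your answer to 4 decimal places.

H' = −Σ pᵢ ln pᵢ = −((-0.337030) + (-0.365870) + (-0.193313) + (-0.087592) + (-0.287667) + (-0.152167) + (-0.239137) + (-0.111604)) = 1.774380 (working shown to 6 dp, full precision carried).
With S = 8 species, ln S = 2.079442, so J = 1.774380/2.079442 = 0.853297, i.e. 0.8533 to 4 decimal places.

0.8533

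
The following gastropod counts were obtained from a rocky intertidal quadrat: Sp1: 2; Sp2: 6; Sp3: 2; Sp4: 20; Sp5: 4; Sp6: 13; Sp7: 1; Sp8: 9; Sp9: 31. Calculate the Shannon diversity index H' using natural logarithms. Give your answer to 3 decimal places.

Total N = 2+6+2+20+4+13+1+9+31 = 88, so the proportions are 0.02273, 0.06818, 0.02273, 0.22727, 0.04545, 0.14773, 0.01136, 0.10227, 0.35227 (working shown to 5 dp, full precision carried).
Each pᵢ ln pᵢ term: 0.02273×(-3.78419)=-0.08600, 0.06818×(-2.68558)=-0.18311, 0.02273×(-3.78419)=-0.08600, 0.22727×(-1.48160)=-0.33673, 0.04545×(-3.09104)=-0.14050, 0.14773×(-1.91239)=-0.28251, 0.01136×(-4.47734)=-0.05088, 0.10227×(-2.28011)=-0.23319, 0.35227×(-1.04335)=-0.36754.
Sum = -1.76647, so H' = 1.766.

1.766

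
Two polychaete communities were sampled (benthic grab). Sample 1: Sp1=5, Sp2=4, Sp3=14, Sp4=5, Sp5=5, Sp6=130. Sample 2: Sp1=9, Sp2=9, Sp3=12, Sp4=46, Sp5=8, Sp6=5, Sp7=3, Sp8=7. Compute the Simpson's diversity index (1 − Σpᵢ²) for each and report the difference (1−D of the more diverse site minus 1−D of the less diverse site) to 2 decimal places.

Sample 1: N=163, proportions 0.0307, 0.0245, 0.0859, 0.0307, 0.0307, 0.7975, giving 1−D = 0.3531 (working shown to 4 dp, full precision carried).
Sample 2: N=99, proportions 0.0909, 0.0909, 0.1212, 0.4646, 0.0808, 0.0505, 0.0303, 0.0707, giving 1−D = 0.7379.
Difference = |0.3531 − 0.7379| = 0.3848, i.e. 0.38 to 2 decimal places.

0.38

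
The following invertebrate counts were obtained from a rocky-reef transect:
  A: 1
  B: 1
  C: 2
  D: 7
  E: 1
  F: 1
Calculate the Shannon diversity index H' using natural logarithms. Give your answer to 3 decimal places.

Total N = 1+1+2+7+1+1 = 13, so the proportions are 0.07692, 0.07692, 0.15385, 0.53846, 0.07692, 0.07692 (working shown to 5 dp, full precision carried).
Each pᵢ ln pᵢ term: 0.07692×(-2.56495)=-0.19730, 0.07692×(-2.56495)=-0.19730, 0.15385×(-1.87180)=-0.28797, 0.53846×(-0.61904)=-0.33333, 0.07692×(-2.56495)=-0.19730, 0.07692×(-2.56495)=-0.19730.
Sum = -1.41051, so H' = 1.411.

1.411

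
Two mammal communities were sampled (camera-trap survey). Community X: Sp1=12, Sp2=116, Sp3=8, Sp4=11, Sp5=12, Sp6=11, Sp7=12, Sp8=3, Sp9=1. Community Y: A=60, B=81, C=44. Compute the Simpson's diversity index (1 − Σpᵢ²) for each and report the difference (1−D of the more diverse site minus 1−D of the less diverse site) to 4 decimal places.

0.0571

Community X: N=186, proportions 0.064516, 0.623656, 0.043011, 0.05914, 0.064516, 0.05914, 0.064516, 0.016129, 0.005376, giving 1−D = 0.589432 (working shown to 6 dp, full precision carried).
Community Y: N=185, proportions 0.324324, 0.437838, 0.237838, giving 1−D = 0.646545.
Difference = |0.589432 − 0.646545| = 0.057113, i.e. 0.0571 to 4 decimal places.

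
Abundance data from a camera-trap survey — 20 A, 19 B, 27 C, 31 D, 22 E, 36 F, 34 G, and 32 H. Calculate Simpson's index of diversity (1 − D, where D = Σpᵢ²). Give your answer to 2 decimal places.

Total N = 20+19+27+31+22+36+34+32 = 221, so the proportions are 0.0905, 0.086, 0.1222, 0.1403, 0.0995, 0.1629, 0.1538, 0.1448 (working shown to 4 dp, full precision carried).
D = 0.0905² + 0.086² + 0.1222² + 0.1403² + 0.0995² + 0.1629² + 0.1538² + 0.1448² = 0.0082 + 0.0074 + 0.0149 + 0.0197 + 0.0099 + 0.0265 + 0.0237 + 0.0210 = 0.1313.
So 1 − D = 0.8687, i.e. 0.87 to 2 decimal places.

0.87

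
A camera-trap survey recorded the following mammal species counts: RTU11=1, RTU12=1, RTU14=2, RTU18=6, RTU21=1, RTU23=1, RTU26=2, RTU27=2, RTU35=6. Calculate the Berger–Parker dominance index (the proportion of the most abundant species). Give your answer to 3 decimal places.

0.273

Total N = 1+1+2+6+1+1+2+2+6 = 22, so the proportions are 0.04545, 0.04545, 0.09091, 0.27273, 0.04545, 0.04545, 0.09091, 0.09091, 0.27273 (working shown to 5 dp, full precision carried).
The largest proportion is 0.27273, i.e. d = 0.273 to 3 decimal places.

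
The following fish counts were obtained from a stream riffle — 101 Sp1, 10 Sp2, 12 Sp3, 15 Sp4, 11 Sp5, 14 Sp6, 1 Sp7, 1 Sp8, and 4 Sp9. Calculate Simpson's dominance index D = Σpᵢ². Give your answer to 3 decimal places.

0.385

Total N = 101+10+12+15+11+14+1+1+4 = 169, so the proportions are 0.59763, 0.05917, 0.07101, 0.08876, 0.06509, 0.08284, 0.00592, 0.00592, 0.02367 (working shown to 5 dp, full precision carried).
D = 0.59763² + 0.05917² + 0.07101² + 0.08876² + 0.06509² + 0.08284² + 0.00592² + 0.00592² + 0.02367² = 0.35717 + 0.00350 + 0.00504 + 0.00788 + 0.00424 + 0.00686 + 0.00004 + 0.00004 + 0.00056 = 0.38532.
To 3 decimal places, D = 0.385.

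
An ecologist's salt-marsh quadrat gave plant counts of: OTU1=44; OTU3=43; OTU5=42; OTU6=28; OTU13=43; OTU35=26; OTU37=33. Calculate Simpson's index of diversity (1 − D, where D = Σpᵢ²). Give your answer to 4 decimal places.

Total N = 44+43+42+28+43+26+33 = 259, so the proportions are 0.169884, 0.166023, 0.162162, 0.108108, 0.166023, 0.100386, 0.127413 (working shown to 6 dp, full precision carried).
D = 0.169884² + 0.166023² + 0.162162² + 0.108108² + 0.166023² + 0.100386² + 0.127413² = 0.028861 + 0.027564 + 0.026297 + 0.011687 + 0.027564 + 0.010077 + 0.016234 = 0.148283.
So 1 − D = 0.851717, i.e. 0.8517 to 4 decimal places.

0.8517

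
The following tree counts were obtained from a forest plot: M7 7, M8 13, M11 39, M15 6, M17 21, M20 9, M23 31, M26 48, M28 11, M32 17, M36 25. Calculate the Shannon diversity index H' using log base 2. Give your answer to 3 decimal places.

3.177

Total N = 7+13+39+6+21+9+31+48+11+17+25 = 227, so the proportions are 0.03084, 0.05727, 0.17181, 0.02643, 0.09251, 0.03965, 0.13656, 0.21145, 0.04846, 0.07489, 0.11013 (working shown to 5 dp, full precision carried).
Each pᵢ log₂ pᵢ term: 0.03084×(-5.01919)=-0.15478, 0.05727×(-4.12611)=-0.23630, 0.17181×(-2.54115)=-0.43658, 0.02643×(-5.24159)=-0.13854, 0.09251×(-3.43423)=-0.31770, 0.03965×(-4.65662)=-0.18462, 0.13656×(-2.87235)=-0.39226, 0.21145×(-2.24159)=-0.47399, 0.04846×(-4.36712)=-0.21162, 0.07489×(-3.73909)=-0.28002, 0.11013×(-3.18269)=-0.35052.
Sum = -3.17694, so H' = 3.177.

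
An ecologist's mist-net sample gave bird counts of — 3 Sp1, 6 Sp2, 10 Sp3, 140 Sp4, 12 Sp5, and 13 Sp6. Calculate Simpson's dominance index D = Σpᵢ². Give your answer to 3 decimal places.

0.592

Total N = 3+6+10+140+12+13 = 184, so the proportions are 0.0163, 0.03261, 0.05435, 0.76087, 0.06522, 0.07065 (working shown to 5 dp, full precision carried).
D = 0.0163² + 0.03261² + 0.05435² + 0.76087² + 0.06522² + 0.07065² = 0.00027 + 0.00106 + 0.00295 + 0.57892 + 0.00425 + 0.00499 = 0.59245.
To 3 decimal places, D = 0.592.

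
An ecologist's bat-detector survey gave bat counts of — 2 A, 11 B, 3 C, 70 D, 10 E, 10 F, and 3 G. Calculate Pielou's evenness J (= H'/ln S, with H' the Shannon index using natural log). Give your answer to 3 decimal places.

0.630

Total N = 2+11+3+70+10+10+3 = 109, so the proportions are 0.01835, 0.10092, 0.02752, 0.6422, 0.09174, 0.09174, 0.02752 (working shown to 5 dp, full precision carried).
H' = −Σ pᵢ ln pᵢ = −((-0.07336) + (-0.23145) + (-0.09888) + (-0.28440) + (-0.21915) + (-0.21915) + (-0.09888)) = 1.22528.
With S = 7 species, ln S = 1.94591, so J = 1.22528/1.94591 = 0.62967, i.e. 0.630 to 3 decimal places.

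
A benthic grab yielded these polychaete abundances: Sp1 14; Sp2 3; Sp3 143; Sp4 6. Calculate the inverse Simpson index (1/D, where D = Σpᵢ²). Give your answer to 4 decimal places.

Total N = 14+3+143+6 = 166, so the proportions are 0.0843373, 0.0180723, 0.8614458, 0.0361446 (working shown to 7 dp, full precision carried).
D = 0.0843373² + 0.0180723² + 0.8614458² + 0.0361446² = 0.0071128 + 0.0003266 + 0.7420888 + 0.0013064 = 0.7508347.
So 1/D = 1.331851, i.e. 1.3319 to 4 decimal places.

1.3319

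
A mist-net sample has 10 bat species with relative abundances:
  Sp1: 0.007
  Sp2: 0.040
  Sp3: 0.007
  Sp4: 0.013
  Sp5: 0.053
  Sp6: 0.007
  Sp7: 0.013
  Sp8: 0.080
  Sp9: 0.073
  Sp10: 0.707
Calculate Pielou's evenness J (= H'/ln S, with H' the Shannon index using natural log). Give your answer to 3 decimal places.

H' = −Σ pᵢ ln pᵢ = −((-0.03473) + (-0.12876) + (-0.03473) + (-0.05646) + (-0.15569) + (-0.03473) + (-0.05646) + (-0.20206) + (-0.19106) + (-0.24513)) = 1.13981 (working shown to 5 dp, full precision carried).
With S = 10 species, ln S = 2.30259, so J = 1.13981/2.30259 = 0.49501, i.e. 0.495 to 3 decimal places.

0.495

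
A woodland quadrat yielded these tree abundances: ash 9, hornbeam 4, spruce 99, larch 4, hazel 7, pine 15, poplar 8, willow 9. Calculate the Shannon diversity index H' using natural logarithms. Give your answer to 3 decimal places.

1.324

Total N = 9+4+99+4+7+15+8+9 = 155, so the proportions are 0.05806, 0.02581, 0.63871, 0.02581, 0.04516, 0.09677, 0.05161, 0.05806 (working shown to 5 dp, full precision carried).
Each pᵢ ln pᵢ term: 0.05806×(-2.84620)=-0.16526, 0.02581×(-3.65713)=-0.09438, 0.63871×(-0.44831)=-0.28634, 0.02581×(-3.65713)=-0.09438, 0.04516×(-3.09751)=-0.13989, 0.09677×(-2.33537)=-0.22600, 0.05161×(-2.96398)=-0.15298, 0.05806×(-2.84620)=-0.16526.
Sum = -1.32449, so H' = 1.324.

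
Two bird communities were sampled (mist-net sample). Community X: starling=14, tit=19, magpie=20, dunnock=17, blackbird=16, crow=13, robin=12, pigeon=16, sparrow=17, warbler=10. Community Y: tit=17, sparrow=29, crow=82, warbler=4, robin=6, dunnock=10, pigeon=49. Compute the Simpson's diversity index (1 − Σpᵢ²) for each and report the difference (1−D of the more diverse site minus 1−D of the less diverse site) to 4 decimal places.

0.1644

Community X: N=154, proportions 0.090909, 0.123377, 0.12987, 0.11039, 0.103896, 0.084416, 0.077922, 0.103896, 0.11039, 0.064935, giving 1−D = 0.896273 (working shown to 6 dp, full precision carried).
Community Y: N=197, proportions 0.086294, 0.147208, 0.416244, 0.020305, 0.030457, 0.050761, 0.248731, giving 1−D = 0.731841.
Difference = |0.896273 − 0.731841| = 0.164432, i.e. 0.1644 to 4 decimal places.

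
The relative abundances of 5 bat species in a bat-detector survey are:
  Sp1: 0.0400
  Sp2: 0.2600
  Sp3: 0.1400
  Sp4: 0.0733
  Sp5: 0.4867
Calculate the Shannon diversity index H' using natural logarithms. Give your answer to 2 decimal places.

1.30

Each pᵢ ln pᵢ term (working shown to 4 dp, full precision carried): 0.04×(-3.2189)=-0.1288, 0.26×(-1.3471)=-0.3502, 0.14×(-1.9661)=-0.2753, 0.0733×(-2.6132)=-0.1915, 0.4867×(-0.7201)=-0.3505.
Sum = -1.2963, so H' = 1.30.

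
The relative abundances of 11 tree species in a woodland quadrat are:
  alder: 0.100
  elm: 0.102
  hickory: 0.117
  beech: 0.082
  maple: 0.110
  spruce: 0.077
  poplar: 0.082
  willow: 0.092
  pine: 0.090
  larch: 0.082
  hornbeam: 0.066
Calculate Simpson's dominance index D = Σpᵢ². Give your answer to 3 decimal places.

D = 0.1² + 0.102² + 0.117² + 0.082² + 0.11² + 0.077² + 0.082² + 0.092² + 0.09² + 0.082² + 0.066² = 0.01000 + 0.01040 + 0.01369 + 0.00672 + 0.01210 + 0.00593 + 0.00672 + 0.00846 + 0.00810 + 0.00672 + 0.00436 = 0.09321 (working shown to 5 dp, full precision carried).
To 3 decimal places, D = 0.093.

0.093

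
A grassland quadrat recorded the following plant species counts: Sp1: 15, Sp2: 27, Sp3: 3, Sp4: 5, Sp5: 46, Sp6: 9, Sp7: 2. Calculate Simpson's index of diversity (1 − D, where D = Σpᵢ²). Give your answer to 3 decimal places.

Total N = 15+27+3+5+46+9+2 = 107, so the proportions are 0.14019, 0.25234, 0.02804, 0.04673, 0.42991, 0.08411, 0.01869 (working shown to 5 dp, full precision carried).
D = 0.14019² + 0.25234² + 0.02804² + 0.04673² + 0.42991² + 0.08411² + 0.01869² = 0.01965 + 0.06367 + 0.00079 + 0.00218 + 0.18482 + 0.00707 + 0.00035 = 0.27854.
So 1 − D = 0.72146, i.e. 0.721 to 3 decimal places.

0.721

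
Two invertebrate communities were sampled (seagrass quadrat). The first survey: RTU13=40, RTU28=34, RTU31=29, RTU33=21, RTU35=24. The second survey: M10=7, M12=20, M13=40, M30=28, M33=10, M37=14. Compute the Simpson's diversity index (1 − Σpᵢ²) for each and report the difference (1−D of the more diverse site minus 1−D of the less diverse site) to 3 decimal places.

The first survey: N=148, proportions 0.27027, 0.22973, 0.19595, 0.14189, 0.16216, giving 1−D = 0.78935 (working shown to 5 dp, full precision carried).
The second survey: N=119, proportions 0.05882, 0.16807, 0.33613, 0.23529, 0.08403, 0.11765, giving 1−D = 0.77904.
Difference = |0.78935 − 0.77904| = 0.01031, i.e. 0.010 to 3 decimal places.

0.010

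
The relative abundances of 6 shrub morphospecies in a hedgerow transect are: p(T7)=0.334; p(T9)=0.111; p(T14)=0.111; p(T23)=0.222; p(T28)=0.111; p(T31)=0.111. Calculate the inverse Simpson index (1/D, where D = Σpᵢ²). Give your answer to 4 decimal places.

D = 0.334² + 0.111² + 0.111² + 0.222² + 0.111² + 0.111² = 0.11155600 + 0.01232100 + 0.01232100 + 0.04928400 + 0.01232100 + 0.01232100 = 0.21012400 (working shown to 8 dp, full precision carried).
So 1/D = 4.759095, i.e. 4.7591 to 4 decimal places.

4.7591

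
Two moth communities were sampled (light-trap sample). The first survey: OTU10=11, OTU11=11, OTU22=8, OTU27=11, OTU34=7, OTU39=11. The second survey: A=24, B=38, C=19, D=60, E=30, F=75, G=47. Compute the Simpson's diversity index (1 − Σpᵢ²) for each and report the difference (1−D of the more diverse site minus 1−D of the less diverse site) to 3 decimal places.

The first survey: N=59, proportions 0.1864407, 0.1864407, 0.1355932, 0.1864407, 0.1186441, 0.1864407, giving 1−D = 0.8284976 (working shown to 7 dp, full precision carried).
The second survey: N=293, proportions 0.0819113, 0.1296928, 0.0648464, 0.2047782, 0.1023891, 0.2559727, 0.1604096, giving 1−D = 0.8285944.
Difference = |0.8284976 − 0.8285944| = 0.0000968, i.e. 0.000 to 3 decimal places.

0.000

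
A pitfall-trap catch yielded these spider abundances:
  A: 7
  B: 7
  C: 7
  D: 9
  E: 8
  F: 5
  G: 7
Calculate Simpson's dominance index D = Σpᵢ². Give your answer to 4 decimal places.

Total N = 7+7+7+9+8+5+7 = 50, so the proportions are 0.14, 0.14, 0.14, 0.18, 0.16, 0.1, 0.14 (working shown to 6 dp, full precision carried).
D = 0.14² + 0.14² + 0.14² + 0.18² + 0.16² + 0.1² + 0.14² = 0.019600 + 0.019600 + 0.019600 + 0.032400 + 0.025600 + 0.010000 + 0.019600 = 0.146400.
To 4 decimal places, D = 0.1464.

0.1464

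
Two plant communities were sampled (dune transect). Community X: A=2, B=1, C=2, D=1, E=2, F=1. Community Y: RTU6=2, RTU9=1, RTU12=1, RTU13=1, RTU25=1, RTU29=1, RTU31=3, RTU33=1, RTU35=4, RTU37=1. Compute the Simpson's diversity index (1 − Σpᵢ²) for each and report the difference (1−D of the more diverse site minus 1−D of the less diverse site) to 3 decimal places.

0.045

Community X: N=9, proportions 0.222222, 0.111111, 0.222222, 0.111111, 0.222222, 0.111111, giving 1−D = 0.814815 (working shown to 6 dp, full precision carried).
Community Y: N=16, proportions 0.125, 0.0625, 0.0625, 0.0625, 0.0625, 0.0625, 0.1875, 0.0625, 0.25, 0.0625, giving 1−D = 0.859375.
Difference = |0.814815 − 0.859375| = 0.044560, i.e. 0.045 to 3 decimal places.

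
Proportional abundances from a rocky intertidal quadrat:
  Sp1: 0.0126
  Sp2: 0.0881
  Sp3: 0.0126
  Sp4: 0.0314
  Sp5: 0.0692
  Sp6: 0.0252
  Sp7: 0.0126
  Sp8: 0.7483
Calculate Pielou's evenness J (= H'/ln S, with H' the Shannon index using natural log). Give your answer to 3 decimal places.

0.473

H' = −Σ pᵢ ln pᵢ = −((-0.05511) + (-0.21402) + (-0.05511) + (-0.10867) + (-0.18482) + (-0.09276) + (-0.05511) + (-0.21697)) = 0.98258 (working shown to 5 dp, full precision carried).
With S = 8 species, ln S = 2.07944, so J = 0.98258/2.07944 = 0.47252, i.e. 0.473 to 3 decimal places.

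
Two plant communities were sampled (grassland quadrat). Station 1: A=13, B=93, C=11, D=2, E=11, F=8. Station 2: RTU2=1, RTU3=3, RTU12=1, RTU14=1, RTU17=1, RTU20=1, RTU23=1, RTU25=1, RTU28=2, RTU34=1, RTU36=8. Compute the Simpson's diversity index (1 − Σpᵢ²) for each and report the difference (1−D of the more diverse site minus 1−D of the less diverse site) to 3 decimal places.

0.287

Station 1: N=138, proportions 0.0942, 0.67391, 0.07971, 0.01449, 0.07971, 0.05797, giving 1−D = 0.52069 (working shown to 5 dp, full precision carried).
Station 2: N=21, proportions 0.04762, 0.14286, 0.04762, 0.04762, 0.04762, 0.04762, 0.04762, 0.04762, 0.09524, 0.04762, 0.38095, giving 1−D = 0.80726.
Difference = |0.52069 − 0.80726| = 0.28657, i.e. 0.287 to 3 decimal places.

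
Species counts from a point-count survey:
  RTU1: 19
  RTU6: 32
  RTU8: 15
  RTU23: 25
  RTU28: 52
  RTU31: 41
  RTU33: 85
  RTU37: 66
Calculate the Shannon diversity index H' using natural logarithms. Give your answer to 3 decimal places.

Total N = 19+32+15+25+52+41+85+66 = 335, so the proportions are 0.05672, 0.09552, 0.04478, 0.07463, 0.15522, 0.12239, 0.25373, 0.19701 (working shown to 5 dp, full precision carried).
Each pᵢ ln pᵢ term: 0.05672×(-2.86969)=-0.16276, 0.09552×(-2.34839)=-0.22432, 0.04478×(-3.10608)=-0.13908, 0.07463×(-2.59525)=-0.19368, 0.15522×(-1.86289)=-0.28916, 0.12239×(-2.10056)=-0.25708, 0.25373×(-1.37148)=-0.34799, 0.19701×(-1.62448)=-0.32005.
Sum = -1.93412, so H' = 1.934.

1.934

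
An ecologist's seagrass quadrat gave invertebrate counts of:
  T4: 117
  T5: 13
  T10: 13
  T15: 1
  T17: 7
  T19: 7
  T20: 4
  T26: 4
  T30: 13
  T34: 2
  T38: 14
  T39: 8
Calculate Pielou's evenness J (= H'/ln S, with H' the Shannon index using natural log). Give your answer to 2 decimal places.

Total N = 117+13+13+1+7+7+4+4+13+2+14+8 = 203, so the proportions are 0.5764, 0.064, 0.064, 0.0049, 0.0345, 0.0345, 0.0197, 0.0197, 0.064, 0.0099, 0.069, 0.0394 (working shown to 4 dp, full precision carried).
H' = −Σ pᵢ ln pᵢ = −((-0.3176) + (-0.1760) + (-0.1760) + (-0.0262) + (-0.1161) + (-0.1161) + (-0.0774) + (-0.0774) + (-0.1760) + (-0.0455) + (-0.1844) + (-0.1274)) = 1.6161.
With S = 12 species, ln S = 2.4849, so J = 1.6161/2.4849 = 0.6504, i.e. 0.65 to 2 decimal places.

0.65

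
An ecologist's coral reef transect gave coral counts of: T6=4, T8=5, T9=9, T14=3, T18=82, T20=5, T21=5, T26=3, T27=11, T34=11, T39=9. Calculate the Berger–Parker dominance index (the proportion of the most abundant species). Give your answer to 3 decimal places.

Total N = 4+5+9+3+82+5+5+3+11+11+9 = 147, so the proportions are 0.02721, 0.03401, 0.06122, 0.02041, 0.55782, 0.03401, 0.03401, 0.02041, 0.07483, 0.07483, 0.06122 (working shown to 5 dp, full precision carried).
The largest proportion is 0.55782, i.e. d = 0.558 to 3 decimal places.

0.558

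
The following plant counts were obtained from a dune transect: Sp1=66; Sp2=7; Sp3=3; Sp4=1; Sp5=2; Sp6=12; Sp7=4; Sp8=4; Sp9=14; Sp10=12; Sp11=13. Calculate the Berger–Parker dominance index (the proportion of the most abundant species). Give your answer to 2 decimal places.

Total N = 66+7+3+1+2+12+4+4+14+12+13 = 138, so the proportions are 0.4783, 0.0507, 0.0217, 0.0072, 0.0145, 0.087, 0.029, 0.029, 0.1014, 0.087, 0.0942 (working shown to 4 dp, full precision carried).
The largest proportion is 0.4783, i.e. d = 0.48 to 2 decimal places.

0.48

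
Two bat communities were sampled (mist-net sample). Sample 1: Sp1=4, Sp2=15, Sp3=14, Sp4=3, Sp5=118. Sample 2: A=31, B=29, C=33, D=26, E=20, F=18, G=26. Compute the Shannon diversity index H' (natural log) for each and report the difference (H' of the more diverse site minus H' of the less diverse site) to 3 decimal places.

1.106

Sample 1: N=154, proportions 0.02597, 0.0974, 0.09091, 0.01948, 0.76623, giving H' = 0.82040 (working shown to 5 dp, full precision carried).
Sample 2: N=183, proportions 0.1694, 0.15847, 0.18033, 0.14208, 0.10929, 0.09836, 0.14208, giving H' = 1.92614.
Difference = |0.82040 − 1.92614| = 1.10574, i.e. 1.106 to 3 decimal places.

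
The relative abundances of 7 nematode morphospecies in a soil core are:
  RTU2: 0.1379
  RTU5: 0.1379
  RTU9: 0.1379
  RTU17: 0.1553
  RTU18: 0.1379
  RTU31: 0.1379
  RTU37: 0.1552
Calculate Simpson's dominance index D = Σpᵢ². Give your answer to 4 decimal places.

0.1433

D = 0.1379² + 0.1379² + 0.1379² + 0.1553² + 0.1379² + 0.1379² + 0.1552² = 0.019016 + 0.019016 + 0.019016 + 0.024118 + 0.019016 + 0.019016 + 0.024087 = 0.143287 (working shown to 6 dp, full precision carried).
To 4 decimal places, D = 0.1433.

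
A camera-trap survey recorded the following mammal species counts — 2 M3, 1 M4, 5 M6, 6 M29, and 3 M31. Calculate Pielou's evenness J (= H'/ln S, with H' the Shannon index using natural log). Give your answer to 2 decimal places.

Total N = 2+1+5+6+3 = 17, so the proportions are 0.1176, 0.0588, 0.2941, 0.3529, 0.1765 (working shown to 4 dp, full precision carried).
H' = −Σ pᵢ ln pᵢ = −((-0.2518) + (-0.1667) + (-0.3599) + (-0.3676) + (-0.3061)) = 1.4520.
With S = 5 species, ln S = 1.6094, so J = 1.4520/1.6094 = 0.9022, i.e. 0.90 to 2 decimal places.

0.90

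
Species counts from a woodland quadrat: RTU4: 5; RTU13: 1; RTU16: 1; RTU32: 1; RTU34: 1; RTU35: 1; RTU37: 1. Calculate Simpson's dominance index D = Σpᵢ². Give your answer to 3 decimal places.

Total N = 5+1+1+1+1+1+1 = 11, so the proportions are 0.45455, 0.09091, 0.09091, 0.09091, 0.09091, 0.09091, 0.09091 (working shown to 5 dp, full precision carried).
D = 0.45455² + 0.09091² + 0.09091² + 0.09091² + 0.09091² + 0.09091² + 0.09091² = 0.20661 + 0.00826 + 0.00826 + 0.00826 + 0.00826 + 0.00826 + 0.00826 = 0.25620.
To 3 decimal places, D = 0.256.

0.256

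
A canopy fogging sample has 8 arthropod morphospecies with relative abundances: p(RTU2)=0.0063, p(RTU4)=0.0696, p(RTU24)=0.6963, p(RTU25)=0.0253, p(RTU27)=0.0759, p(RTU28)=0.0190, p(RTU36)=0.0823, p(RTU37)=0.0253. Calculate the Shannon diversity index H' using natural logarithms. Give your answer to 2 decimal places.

Each pᵢ ln pᵢ term (working shown to 4 dp, full precision carried): 0.0063×(-5.0672)=-0.0319, 0.0696×(-2.6650)=-0.1855, 0.6963×(-0.3620)=-0.2520, 0.0253×(-3.6770)=-0.0930, 0.0759×(-2.5783)=-0.1957, 0.019×(-3.9633)=-0.0753, 0.0823×(-2.4974)=-0.2055, 0.0253×(-3.6770)=-0.0930.
Sum = -1.1320, so H' = 1.13.

1.13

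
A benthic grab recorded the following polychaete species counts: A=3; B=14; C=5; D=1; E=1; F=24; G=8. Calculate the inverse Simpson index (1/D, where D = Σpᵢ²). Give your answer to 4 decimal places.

Total N = 3+14+5+1+1+24+8 = 56, so the proportions are 0.05357143, 0.25, 0.08928571, 0.01785714, 0.01785714, 0.42857143, 0.14285714 (working shown to 8 dp, full precision carried).
D = 0.05357143² + 0.25² + 0.08928571² + 0.01785714² + 0.01785714² + 0.42857143² + 0.14285714² = 0.00286990 + 0.06250000 + 0.00797194 + 0.00031888 + 0.00031888 + 0.18367347 + 0.02040816 = 0.27806122.
So 1/D = 3.596330, i.e. 3.5963 to 4 decimal places.

3.5963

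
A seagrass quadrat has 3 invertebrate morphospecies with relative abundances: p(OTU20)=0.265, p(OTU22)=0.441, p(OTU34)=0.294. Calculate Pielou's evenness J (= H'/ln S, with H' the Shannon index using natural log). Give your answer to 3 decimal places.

H' = −Σ pᵢ ln pᵢ = −((-0.35193) + (-0.36105) + (-0.35991)) = 1.07289 (working shown to 5 dp, full precision carried).
With S = 3 species, ln S = 1.09861, so J = 1.07289/1.09861 = 0.97658, i.e. 0.977 to 3 decimal places.

0.977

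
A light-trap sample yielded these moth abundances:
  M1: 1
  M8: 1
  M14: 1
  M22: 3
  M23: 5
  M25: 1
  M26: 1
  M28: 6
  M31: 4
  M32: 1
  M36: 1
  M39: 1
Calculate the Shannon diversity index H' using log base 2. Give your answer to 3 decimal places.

3.167

Total N = 1+1+1+3+5+1+1+6+4+1+1+1 = 26, so the proportions are 0.03846, 0.03846, 0.03846, 0.11538, 0.19231, 0.03846, 0.03846, 0.23077, 0.15385, 0.03846, 0.03846, 0.03846 (working shown to 5 dp, full precision carried).
Each pᵢ log₂ pᵢ term: 0.03846×(-4.70044)=-0.18079, 0.03846×(-4.70044)=-0.18079, 0.03846×(-4.70044)=-0.18079, 0.11538×(-3.11548)=-0.35948, 0.19231×(-2.37851)=-0.45741, 0.03846×(-4.70044)=-0.18079, 0.03846×(-4.70044)=-0.18079, 0.23077×(-2.11548)=-0.48819, 0.15385×(-2.70044)=-0.41545, 0.03846×(-4.70044)=-0.18079, 0.03846×(-4.70044)=-0.18079, 0.03846×(-4.70044)=-0.18079.
Sum = -3.16681, so H' = 3.167.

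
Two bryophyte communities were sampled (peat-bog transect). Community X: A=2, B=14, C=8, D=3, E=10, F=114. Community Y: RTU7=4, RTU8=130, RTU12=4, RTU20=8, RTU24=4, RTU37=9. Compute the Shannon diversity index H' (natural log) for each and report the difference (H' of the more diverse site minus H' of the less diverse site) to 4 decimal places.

0.1477

Community X: N=151, proportions 0.013245, 0.092715, 0.05298, 0.019868, 0.066225, 0.754967, giving H' = 0.903260 (working shown to 6 dp, full precision carried).
Community Y: N=159, proportions 0.025157, 0.81761, 0.025157, 0.050314, 0.025157, 0.056604, giving H' = 0.755536.
Difference = |0.903260 − 0.755536| = 0.147724, i.e. 0.1477 to 4 decimal places.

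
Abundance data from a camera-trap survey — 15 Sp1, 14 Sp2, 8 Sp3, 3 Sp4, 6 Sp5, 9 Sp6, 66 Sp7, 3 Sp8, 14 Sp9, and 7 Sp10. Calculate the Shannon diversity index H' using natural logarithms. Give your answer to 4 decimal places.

Total N = 15+14+8+3+6+9+66+3+14+7 = 145, so the proportions are 0.103448, 0.096552, 0.055172, 0.02069, 0.041379, 0.062069, 0.455172, 0.02069, 0.096552, 0.048276 (working shown to 6 dp, full precision carried).
Each pᵢ ln pᵢ term: 0.103448×(-2.268684)=-0.234691, 0.096552×(-2.337676)=-0.225707, 0.055172×(-2.897292)=-0.159851, 0.02069×(-3.878121)=-0.080237, 0.041379×(-3.184974)=-0.131792, 0.062069×(-2.779509)=-0.172521, 0.455172×(-0.787079)=-0.358257, 0.02069×(-3.878121)=-0.080237, 0.096552×(-2.337676)=-0.225707, 0.048276×(-3.030824)=-0.146316.
Sum = -1.815315, so H' = 1.8153.

1.8153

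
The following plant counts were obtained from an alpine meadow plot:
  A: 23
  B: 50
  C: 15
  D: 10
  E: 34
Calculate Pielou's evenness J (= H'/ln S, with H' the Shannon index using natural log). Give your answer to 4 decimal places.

Total N = 23+50+15+10+34 = 132, so the proportions are 0.174242, 0.378788, 0.113636, 0.075758, 0.257576 (working shown to 6 dp, full precision carried).
H' = −Σ pᵢ ln pᵢ = −((-0.304455) + (-0.367719) + (-0.247131) + (-0.195471) + (-0.349386)) = 1.464163.
With S = 5 species, ln S = 1.609438, so J = 1.464163/1.609438 = 0.909735, i.e. 0.9097 to 4 decimal places.

0.9097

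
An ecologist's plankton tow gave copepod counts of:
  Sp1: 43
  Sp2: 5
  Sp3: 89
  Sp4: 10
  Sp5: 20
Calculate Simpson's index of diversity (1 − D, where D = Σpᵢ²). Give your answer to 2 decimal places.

0.63

Total N = 43+5+89+10+20 = 167, so the proportions are 0.2575, 0.0299, 0.5329, 0.0599, 0.1198 (working shown to 4 dp, full precision carried).
D = 0.2575² + 0.0299² + 0.5329² + 0.0599² + 0.1198² = 0.0663 + 0.0009 + 0.2840 + 0.0036 + 0.0143 = 0.3691.
So 1 − D = 0.6309, i.e. 0.63 to 2 decimal places.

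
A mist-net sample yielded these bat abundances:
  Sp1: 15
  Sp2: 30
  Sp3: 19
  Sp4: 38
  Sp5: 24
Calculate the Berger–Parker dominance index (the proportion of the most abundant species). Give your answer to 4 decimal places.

Total N = 15+30+19+38+24 = 126, so the proportions are 0.119048, 0.238095, 0.150794, 0.301587, 0.190476 (working shown to 6 dp, full precision carried).
The largest proportion is 0.301587, i.e. d = 0.3016 to 4 decimal places.

0.3016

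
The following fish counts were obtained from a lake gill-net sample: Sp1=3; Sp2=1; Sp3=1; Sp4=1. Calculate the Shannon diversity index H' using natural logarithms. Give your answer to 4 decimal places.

Total N = 3+1+1+1 = 6, so the proportions are 0.5, 0.166667, 0.166667, 0.166667 (working shown to 6 dp, full precision carried).
Each pᵢ ln pᵢ term: 0.5×(-0.693147)=-0.346574, 0.166667×(-1.791759)=-0.298627, 0.166667×(-1.791759)=-0.298627, 0.166667×(-1.791759)=-0.298627.
Sum = -1.242453, so H' = 1.2425.

1.2425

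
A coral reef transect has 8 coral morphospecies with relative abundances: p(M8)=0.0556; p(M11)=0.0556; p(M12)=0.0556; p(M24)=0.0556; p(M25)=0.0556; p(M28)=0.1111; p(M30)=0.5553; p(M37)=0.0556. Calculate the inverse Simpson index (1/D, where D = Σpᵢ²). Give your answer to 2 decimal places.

D = 0.0556² + 0.0556² + 0.0556² + 0.0556² + 0.0556² + 0.1111² + 0.5553² + 0.0556² = 0.00309 + 0.00309 + 0.00309 + 0.00309 + 0.00309 + 0.01234 + 0.30836 + 0.00309 = 0.33925 (working shown to 5 dp, full precision carried).
So 1/D = 2.9477, i.e. 2.95 to 2 decimal places.

2.95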